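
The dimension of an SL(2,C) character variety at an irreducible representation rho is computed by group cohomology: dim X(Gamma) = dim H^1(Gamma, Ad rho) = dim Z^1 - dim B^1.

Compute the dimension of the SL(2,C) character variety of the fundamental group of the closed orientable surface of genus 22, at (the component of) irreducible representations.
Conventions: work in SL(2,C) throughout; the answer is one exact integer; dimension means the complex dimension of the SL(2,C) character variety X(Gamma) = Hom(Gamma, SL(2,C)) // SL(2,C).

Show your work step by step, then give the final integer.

126

pi_1 of the closed genus-22 surface has 44 generators bound by the single product-of-commutators relator.
Unconstrained cocycle data is one sl_2 vector per generator (132 dimensions), cut by the relator condition d_2(z) = 0.
H^2 = coker(d_2) is dual to H^0 = 0 at irreducible rho (Poincare duality), so d_2 is onto: dim Z^1 = 129.
Coboundaries contribute dim B^1 = 3 (injective at irreducible rho).
dim X = dim H^1 = 129 - 3 = 126.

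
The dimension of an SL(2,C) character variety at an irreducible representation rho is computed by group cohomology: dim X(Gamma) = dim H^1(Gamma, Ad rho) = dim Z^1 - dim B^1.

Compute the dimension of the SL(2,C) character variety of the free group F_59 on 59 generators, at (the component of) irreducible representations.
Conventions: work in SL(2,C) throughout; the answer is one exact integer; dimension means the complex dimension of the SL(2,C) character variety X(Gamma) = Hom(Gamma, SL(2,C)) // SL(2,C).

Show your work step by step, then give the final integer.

The free group F_59: 59 generators, no relators.
A cocycle picks one sl_2 vector per generator freely, giving dim Z^1 = 3*59 = 177.
dim B^1 = 3: the coboundary map is injective because an irreducible image has centralizer 0 in sl_2.
Therefore dim X = 177 - 3 = 174.

174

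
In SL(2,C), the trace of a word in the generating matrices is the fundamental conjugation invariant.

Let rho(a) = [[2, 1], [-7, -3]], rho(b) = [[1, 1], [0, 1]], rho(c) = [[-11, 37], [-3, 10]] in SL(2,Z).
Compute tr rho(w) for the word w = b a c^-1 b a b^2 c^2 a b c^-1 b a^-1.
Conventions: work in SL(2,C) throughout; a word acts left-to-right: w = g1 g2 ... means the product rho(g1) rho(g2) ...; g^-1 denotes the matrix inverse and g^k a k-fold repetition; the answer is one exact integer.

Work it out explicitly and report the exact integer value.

rho(b) = [[1, 1], [0, 1]]
... * rho(a) = [[2, 1], [-7, -3]]  ->  [[-5, -2], [-7, -3]]
... * rho(c^-1) = [[10, -37], [3, -11]]  ->  [[-56, 207], [-79, 292]]
... * rho(b) = [[1, 1], [0, 1]]  ->  [[-56, 151], [-79, 213]]
... * rho(a) = [[2, 1], [-7, -3]]  ->  [[-1169, -509], [-1649, -718]]
... * rho(b) = [[1, 1], [0, 1]]  ->  [[-1169, -1678], [-1649, -2367]]
... * rho(b) = [[1, 1], [0, 1]]  ->  [[-1169, -2847], [-1649, -4016]]
... * rho(c) = [[-11, 37], [-3, 10]]  ->  [[21400, -71723], [30187, -101173]]
... * rho(c) = [[-11, 37], [-3, 10]]  ->  [[-20231, 74570], [-28538, 105189]]
... * rho(a) = [[2, 1], [-7, -3]]  ->  [[-562452, -243941], [-793399, -344105]]
... * rho(b) = [[1, 1], [0, 1]]  ->  [[-562452, -806393], [-793399, -1137504]]
... * rho(c^-1) = [[10, -37], [3, -11]]  ->  [[-8043699, 29681047], [-11346502, 41868307]]
... * rho(b) = [[1, 1], [0, 1]]  ->  [[-8043699, 21637348], [-11346502, 30521805]]
... * rho(a^-1) = [[-3, -1], [7, 2]]  ->  [[175592533, 51318395], [247692141, 72390112]]
tr = 175592533 + 72390112 = 247982645

247982645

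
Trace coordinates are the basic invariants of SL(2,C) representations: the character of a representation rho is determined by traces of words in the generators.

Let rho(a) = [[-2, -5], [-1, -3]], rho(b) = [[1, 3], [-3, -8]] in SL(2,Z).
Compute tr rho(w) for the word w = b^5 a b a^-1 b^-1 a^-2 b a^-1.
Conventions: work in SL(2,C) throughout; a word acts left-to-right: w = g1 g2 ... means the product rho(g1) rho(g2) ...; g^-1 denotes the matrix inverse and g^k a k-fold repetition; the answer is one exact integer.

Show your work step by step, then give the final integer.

13398226

rho(b) = [[1, 3], [-3, -8]]
... * rho(b) = [[1, 3], [-3, -8]]  ->  [[-8, -21], [21, 55]]
... * rho(b) = [[1, 3], [-3, -8]]  ->  [[55, 144], [-144, -377]]
... * rho(b) = [[1, 3], [-3, -8]]  ->  [[-377, -987], [987, 2584]]
... * rho(b) = [[1, 3], [-3, -8]]  ->  [[2584, 6765], [-6765, -17711]]
... * rho(a) = [[-2, -5], [-1, -3]]  ->  [[-11933, -33215], [31241, 86958]]
... * rho(b) = [[1, 3], [-3, -8]]  ->  [[87712, 229921], [-229633, -601941]]
... * rho(a^-1) = [[-3, 5], [1, -2]]  ->  [[-33215, -21282], [86958, 55717]]
... * rho(b^-1) = [[-8, -3], [3, 1]]  ->  [[201874, 78363], [-528513, -205157]]
... * rho(a^-1) = [[-3, 5], [1, -2]]  ->  [[-527259, 852644], [1380382, -2232251]]
... * rho(a^-1) = [[-3, 5], [1, -2]]  ->  [[2434421, -4341583], [-6373397, 11366412]]
... * rho(b) = [[1, 3], [-3, -8]]  ->  [[15459170, 42035927], [-40472633, -110051487]]
... * rho(a^-1) = [[-3, 5], [1, -2]]  ->  [[-4341583, -6776004], [11366412, 17739809]]
tr = -4341583 + 17739809 = 13398226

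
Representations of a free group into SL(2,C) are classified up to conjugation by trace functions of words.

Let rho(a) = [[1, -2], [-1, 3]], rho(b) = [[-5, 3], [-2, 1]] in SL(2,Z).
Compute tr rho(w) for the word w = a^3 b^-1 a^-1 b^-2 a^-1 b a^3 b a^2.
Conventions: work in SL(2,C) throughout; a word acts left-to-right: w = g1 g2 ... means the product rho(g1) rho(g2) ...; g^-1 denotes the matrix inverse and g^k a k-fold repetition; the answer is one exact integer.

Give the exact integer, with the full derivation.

784

rho(a) = [[1, -2], [-1, 3]]
... * rho(a) = [[1, -2], [-1, 3]]  ->  [[3, -8], [-4, 11]]
... * rho(a) = [[1, -2], [-1, 3]]  ->  [[11, -30], [-15, 41]]
... * rho(b^-1) = [[1, -3], [2, -5]]  ->  [[-49, 117], [67, -160]]
... * rho(a^-1) = [[3, 2], [1, 1]]  ->  [[-30, 19], [41, -26]]
... * rho(b^-1) = [[1, -3], [2, -5]]  ->  [[8, -5], [-11, 7]]
... * rho(b^-1) = [[1, -3], [2, -5]]  ->  [[-2, 1], [3, -2]]
... * rho(a^-1) = [[3, 2], [1, 1]]  ->  [[-5, -3], [7, 4]]
... * rho(b) = [[-5, 3], [-2, 1]]  ->  [[31, -18], [-43, 25]]
... * rho(a) = [[1, -2], [-1, 3]]  ->  [[49, -116], [-68, 161]]
... * rho(a) = [[1, -2], [-1, 3]]  ->  [[165, -446], [-229, 619]]
... * rho(a) = [[1, -2], [-1, 3]]  ->  [[611, -1668], [-848, 2315]]
... * rho(b) = [[-5, 3], [-2, 1]]  ->  [[281, 165], [-390, -229]]
... * rho(a) = [[1, -2], [-1, 3]]  ->  [[116, -67], [-161, 93]]
... * rho(a) = [[1, -2], [-1, 3]]  ->  [[183, -433], [-254, 601]]
tr = 183 + 601 = 784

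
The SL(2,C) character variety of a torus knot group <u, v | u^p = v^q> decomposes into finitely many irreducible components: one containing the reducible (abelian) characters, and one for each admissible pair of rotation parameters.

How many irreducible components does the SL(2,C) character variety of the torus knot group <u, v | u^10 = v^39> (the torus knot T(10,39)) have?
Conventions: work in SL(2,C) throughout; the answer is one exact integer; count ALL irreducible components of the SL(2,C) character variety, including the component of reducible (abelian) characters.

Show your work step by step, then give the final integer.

For T(10,39): irreducibility forces the central element u^10 = v^39 to one of +I, -I.
On an irreducible component, tr(u) is locked at 2*cos(pi*alpha/10) for some alpha in 1..9, and tr(v) at 2*cos(pi*beta/39) for some beta in 1..38.
u^10 = (-1)^alpha I and v^39 = (-1)^beta I must agree, so alpha and beta have equal parity.
Counting: 5 odd alphas x 19 odd betas + 4 even alphas x 19 even betas = 95 + 76 = 171.
That is 171 components of irreducible characters, and with the reducible (abelian) component the total is 172.

172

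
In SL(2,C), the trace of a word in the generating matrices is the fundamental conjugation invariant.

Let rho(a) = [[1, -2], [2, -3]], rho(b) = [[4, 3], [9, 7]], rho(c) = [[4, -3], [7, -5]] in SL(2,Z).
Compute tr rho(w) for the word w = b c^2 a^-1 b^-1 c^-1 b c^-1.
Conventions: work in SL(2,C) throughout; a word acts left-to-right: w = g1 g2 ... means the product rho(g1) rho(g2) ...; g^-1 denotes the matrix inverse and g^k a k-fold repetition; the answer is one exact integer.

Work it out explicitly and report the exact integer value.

13603

rho(b) = [[4, 3], [9, 7]]
... * rho(c) = [[4, -3], [7, -5]]  ->  [[37, -27], [85, -62]]
... * rho(c) = [[4, -3], [7, -5]]  ->  [[-41, 24], [-94, 55]]
... * rho(a^-1) = [[-3, 2], [-2, 1]]  ->  [[75, -58], [172, -133]]
... * rho(b^-1) = [[7, -3], [-9, 4]]  ->  [[1047, -457], [2401, -1048]]
... * rho(c^-1) = [[-5, 3], [-7, 4]]  ->  [[-2036, 1313], [-4669, 3011]]
... * rho(b) = [[4, 3], [9, 7]]  ->  [[3673, 3083], [8423, 7070]]
... * rho(c^-1) = [[-5, 3], [-7, 4]]  ->  [[-39946, 23351], [-91605, 53549]]
tr = -39946 + 53549 = 13603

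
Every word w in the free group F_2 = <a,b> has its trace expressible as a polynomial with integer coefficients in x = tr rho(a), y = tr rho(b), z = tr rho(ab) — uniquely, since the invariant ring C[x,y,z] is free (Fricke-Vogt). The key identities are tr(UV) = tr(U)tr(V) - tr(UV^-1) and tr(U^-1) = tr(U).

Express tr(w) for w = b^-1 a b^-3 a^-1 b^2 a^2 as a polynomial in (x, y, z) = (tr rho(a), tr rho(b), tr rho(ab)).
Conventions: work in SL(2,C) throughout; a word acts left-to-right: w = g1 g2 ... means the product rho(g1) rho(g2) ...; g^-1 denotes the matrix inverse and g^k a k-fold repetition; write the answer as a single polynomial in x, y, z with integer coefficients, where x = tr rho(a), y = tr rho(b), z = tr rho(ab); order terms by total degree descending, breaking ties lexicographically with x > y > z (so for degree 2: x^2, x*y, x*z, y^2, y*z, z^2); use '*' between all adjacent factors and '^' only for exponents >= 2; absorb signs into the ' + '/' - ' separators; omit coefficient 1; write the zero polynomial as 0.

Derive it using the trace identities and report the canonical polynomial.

and trace(b a^2) = trace(a)*trace(b a) - trace(b)  (reduce the a square) = x*z - y
and trace(b a^3) = trace(a)*trace(b a^2) - trace(b a)  (reduce the a square) = x^2*z - x*y - z
next, trace(a^4 b) = trace(a)*trace(a b a^2) - trace(a b a)  (reduce the a square) = x^3*z - x^2*y - 2*x*z + y
next, trace(a^2) = trace(a)*trace(a) - trace(1)  (reduce the a square) = x^2 - 2
and trace(a^3) = trace(a)*trace(a^2) - trace(a)  (reduce the a square) = x^3 - 3*x
next, trace(a^4) = trace(a)*trace(a^3) - trace(a^2)  (reduce the a square) = x^4 - 4*x^2 + 2
trace(a b^2 a^3) = trace(b)*trace(a^4 b) - trace(a^4)  (reduce the b square) = x^3*y*z - x^4 - x^2*y^2 - 2*x*y*z + 4*x^2 + y^2 - 2
next, trace(b a b a) = trace(b a)*trace(b a) - trace(1)  (split on b) = z^2 - 2
and trace(b a b) = trace(b)*trace(a b) - trace(a)  (reduce the b square) = y*z - x
trace(a^2 b a b) = trace(a)*trace(b a b a) - trace(b a b)  (reduce the a square) = x*z^2 - y*z - x
trace(b a b^2 a^2) = trace(b)*trace(a^2 b a b) - trace(a^2 b a)  (reduce the b square) = x*y*z^2 - x^2*z - y^2*z + z
trace(b a b^2 a) = trace(b)*trace(a b a b) - trace(a b a)  (reduce the b square) = y*z^2 - x*z - y
trace(a b^2 a^3 b) = trace(a)*trace(b a b^2 a^2) - trace(b a b^2 a)  (reduce the a square) = x^2*y*z^2 - x^3*z - x*y^2*z - y*z^2 + 2*x*z + y
and trace(b^2 a^3 b^-1 a) = trace(a b^2 a^3)*trace(b) - trace(a b^2 a^3 b)  (eliminate b^-1) = x^3*y^2*z - x^4*y - x^2*y^3 - x^2*y*z^2 + x^3*z - x*y^2*z + 4*x^2*y + y^3 + y*z^2 - 2*x*z - 3*y
trace(a b^-1 a^-1 b^2 a^2) = trace(b^2 a^3 b^-1)*trace(a) - trace(b^2 a^3 b^-1 a)  (eliminate a^-1) = -x^3*y^2*z + x^4*y + x^2*y^3 + x^2*y*z^2 + x*y^2*z - 5*x^2*y - y^3 - y*z^2 + x*z + 3*y
and trace(b^2) = trace(b)*trace(b) - trace(1)  (reduce the b square) = y^2 - 2
trace(a^2 b^2) = trace(a)*trace(b^2 a) - trace(b^2)  (reduce the a square) = x*y*z - x^2 - y^2 + 2
trace(b^2 a^2 b) = trace(b)*trace(a^2 b^2) - trace(a^2 b)  (reduce the b square) = x*y^2*z - x^2*y - y^3 - x*z + 3*y
next, trace(b^2 a^2 b a b) = trace(b)*trace(b a^2 b a b) - trace(b a^2 b a)  (reduce the b square) = x*y^2*z^2 - x^2*y*z - y^3*z - x*z^2 + 2*y*z + x
trace(b a b a b a) = trace(a b)*trace(a b a b) - trace(a^-1 b^-1)  (split on a) = z^3 - 3*z
trace(a^2 b a b a b) = trace(a)*trace(b a b a b a) - trace(b a b a b)  (reduce the a square) = x*z^3 - y*z^2 - 2*x*z + y
trace(a^2 b a b a) = trace(a)*trace(a b a b a) - trace(a b a b)  (reduce the a square) = x^2*z^2 - x*y*z - x^2 - z^2 + 2
next, trace(b^2 a^2 b a b a) = trace(b)*trace(a^2 b a b a b) - trace(a^2 b a b a)  (reduce the b square) = x*y*z^3 - x^2*z^2 - y^2*z^2 - x*y*z + x^2 + y^2 + z^2 - 2
trace(a^-1 b^2 a^2 b a b) = trace(b^2 a^2 b a b)*trace(a) - trace(b^2 a^2 b a b a)  (eliminate a^-1) = x^2*y^2*z^2 - x^3*y*z - x*y^3*z - x*y*z^3 + y^2*z^2 + 3*x*y*z - y^2 - z^2 + 2
and trace(a b^-1 a^-1 b^2 a^2 b) = trace(a^-1 b^2 a^2 b a)*trace(b) - trace(a^-1 b^2 a^2 b a b)  (eliminate b^-1) = -x^2*y^2*z^2 + x^3*y*z + 2*x*y^3*z + x*y*z^3 - x^2*y^2 - y^4 - y^2*z^2 - 4*x*y*z + 4*y^2 + z^2 - 2
trace(b^-1 a^-1 b^2 a^2 b^-1 a) = trace(a b^-1 a^-1 b^2 a^2)*trace(b) - trace(a b^-1 a^-1 b^2 a^2 b)  (eliminate b^-1) = -x^3*y^3*z + x^4*y^2 + x^2*y^4 + 2*x^2*y^2*z^2 - x^3*y*z - x*y^3*z - x*y*z^3 - 4*x^2*y^2 + 5*x*y*z - y^2 - z^2 + 2
next, trace(a^-1 b^2 a^2 b^-1 a b^-2) = trace(b^-1 a^-1 b^2 a^2 b^-1 a)*trace(b) - trace(b^-1 a^-1 b^2 a^2 b^-1 a b)  (eliminate b^-1) = -x^3*y^4*z + x^4*y^3 + x^2*y^5 + 2*x^2*y^3*z^2 - x^3*y^2*z - x*y^4*z - x*y^2*z^3 - 4*x^2*y^3 + 5*x*y^2*z - y^3 - y*z^2 - x*z + 3*y
next, trace(b^-1 a b^-3 a^-1 b^2 a^2) = trace(a^-1 b^2 a^2 b^-1 a b^-2)*trace(b) - trace(a^-1 b^2 a^2 b^-1 a b^-1)  (eliminate b^-1) = -x^3*y^5*z + x^4*y^4 + x^2*y^6 + 2*x^2*y^4*z^2 - x*y^5*z - x*y^3*z^3 - x^4*y^2 - 5*x^2*y^4 - 2*x^2*y^2*z^2 + x^3*y*z + 6*x*y^3*z + x*y*z^3 + 4*x^2*y^2 - y^4 - y^2*z^2 - 6*x*y*z + 4*y^2 + z^2 - 2

-x^3*y^5*z + x^4*y^4 + x^2*y^6 + 2*x^2*y^4*z^2 - x*y^5*z - x*y^3*z^3 - x^4*y^2 - 5*x^2*y^4 - 2*x^2*y^2*z^2 + x^3*y*z + 6*x*y^3*z + x*y*z^3 + 4*x^2*y^2 - y^4 - y^2*z^2 - 6*x*y*z + 4*y^2 + z^2 - 2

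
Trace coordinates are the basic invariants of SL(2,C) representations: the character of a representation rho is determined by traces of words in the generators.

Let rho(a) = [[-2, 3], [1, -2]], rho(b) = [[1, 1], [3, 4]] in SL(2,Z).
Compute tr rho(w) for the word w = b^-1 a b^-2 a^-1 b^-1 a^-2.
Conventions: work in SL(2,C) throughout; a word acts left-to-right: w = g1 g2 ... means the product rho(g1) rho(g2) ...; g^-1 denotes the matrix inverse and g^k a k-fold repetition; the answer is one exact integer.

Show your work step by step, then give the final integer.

14

rho(b^-1) = [[4, -1], [-3, 1]]
... * rho(a) = [[-2, 3], [1, -2]]  ->  [[-9, 14], [7, -11]]
... * rho(b^-1) = [[4, -1], [-3, 1]]  ->  [[-78, 23], [61, -18]]
... * rho(b^-1) = [[4, -1], [-3, 1]]  ->  [[-381, 101], [298, -79]]
... * rho(a^-1) = [[-2, -3], [-1, -2]]  ->  [[661, 941], [-517, -736]]
... * rho(b^-1) = [[4, -1], [-3, 1]]  ->  [[-179, 280], [140, -219]]
... * rho(a^-1) = [[-2, -3], [-1, -2]]  ->  [[78, -23], [-61, 18]]
... * rho(a^-1) = [[-2, -3], [-1, -2]]  ->  [[-133, -188], [104, 147]]
tr = -133 + 147 = 14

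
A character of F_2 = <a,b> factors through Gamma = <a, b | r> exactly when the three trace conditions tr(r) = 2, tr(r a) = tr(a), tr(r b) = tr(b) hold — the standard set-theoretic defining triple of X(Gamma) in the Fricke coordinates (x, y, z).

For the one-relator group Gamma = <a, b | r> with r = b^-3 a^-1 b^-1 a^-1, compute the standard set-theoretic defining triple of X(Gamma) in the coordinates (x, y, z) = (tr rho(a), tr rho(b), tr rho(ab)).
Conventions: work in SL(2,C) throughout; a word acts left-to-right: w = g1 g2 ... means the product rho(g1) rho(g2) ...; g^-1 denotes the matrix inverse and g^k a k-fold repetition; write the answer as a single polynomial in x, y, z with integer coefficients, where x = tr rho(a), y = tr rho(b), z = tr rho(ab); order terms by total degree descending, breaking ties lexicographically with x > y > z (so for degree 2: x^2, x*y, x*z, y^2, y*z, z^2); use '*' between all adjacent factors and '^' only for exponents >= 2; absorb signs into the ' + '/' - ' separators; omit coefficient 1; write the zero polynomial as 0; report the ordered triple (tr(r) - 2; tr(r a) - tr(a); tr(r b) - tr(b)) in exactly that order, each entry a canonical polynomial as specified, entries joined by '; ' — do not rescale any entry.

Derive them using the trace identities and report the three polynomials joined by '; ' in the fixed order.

trace(a^-1) = trace(a) = x
trace(a^-1 b) = trace(b)*trace(a) - trace(b a)   [inverse elimination on a] = x*y - z
trace(b^-1 a^-1) = trace(a^-1)*trace(b) - trace(a^-1 b)   [inverse elimination on b] = z
trace(b^-2 a^-1) = trace(b^-1 a^-1)*trace(b) - trace(b^-1 a^-1 b)   [inverse elimination on b] = y*z - x
trace(a^-1 b^-3) = trace(b^-2 a^-1)*trace(b) - trace(b^-2 a^-1 b)   [inverse elimination on b] = y^2*z - x*y - z
trace(b^-2) = trace(b^-1)*trace(b) - trace(1)   [inverse elimination on b] = y^2 - 2
trace(b^-3) = trace(b^-2)*trace(b) - trace(b^-1)   [inverse elimination on b] = y^3 - 3*y
trace(a^-1 b^-3 a^-1) = trace(a^-1 b^-3)*trace(a) - trace(a^-1 b^-3 a)   [inverse elimination on a] = x*y^2*z - x^2*y - y^3 - x*z + 3*y
trace(b a b a) = trace(a b)*trace(a b) - trace(1)   [split at a repeated a] = z^2 - 2
trace(a b a^-1 b) = trace(b a b)*trace(a) - trace(b a b a)   [inverse elimination on a] = x*y*z - x^2 - z^2 + 2
trace(b a^-1 b^-1 a) = trace(a b a^-1)*trace(b) - trace(a b a^-1 b)   [inverse elimination on b] = -x*y*z + x^2 + y^2 + z^2 - 2
trace(a^-1 b a^-1 b^-1) = trace(b a^-1 b^-1)*trace(a) - trace(b a^-1 b^-1 a)   [inverse elimination on a] = x*y*z - y^2 - z^2 + 2
trace(a^-1 b a^-1) = trace(b a^-1)*trace(a) - trace(b)   [inverse elimination on a] = x^2*y - x*z - y
trace(b^-2 a^-1 b a^-1) = trace(a^-1 b a^-1 b^-1)*trace(b) - trace(a^-1 b a^-1)   [inverse elimination on b] = x*y^2*z - x^2*y - y^3 - y*z^2 + x*z + 3*y
trace(a^-1 b^-3 a^-1 b) = trace(b^-2 a^-1 b a^-1)*trace(b) - trace(b^-2 a^-1 b a^-1 b)   [inverse elimination on b] = x*y^3*z - x^2*y^2 - y^4 - y^2*z^2 + 4*y^2 + z^2 - 2
trace(b^-3 a^-1 b^-1 a^-1) = trace(a^-1 b^-3 a^-1)*trace(b) - trace(a^-1 b^-3 a^-1 b)   [inverse elimination on b] = y^2*z^2 - x*y*z - y^2 - z^2 + 2
trace(b^-4) = trace(b^-3)*trace(b) - trace(b^-2)  (eliminate b^-1) = y^4 - 4*y^2 + 2
trace(b^-2 a) = trace(a b^-1)*trace(b) - trace(a)  (eliminate b^-1) = x*y^2 - y*z - x
trace(b^-1 a b^-2) = trace(b^-2 a)*trace(b) - trace(b^-2 a b)  (eliminate b^-1) = x*y^3 - y^2*z - 2*x*y + z
trace(b^-4 a) = trace(b^-1 a b^-2)*trace(b) - trace(b^-1 a b^-1)  (eliminate b^-1) = x*y^4 - y^3*z - 3*x*y^2 + 2*y*z + x
trace(b^-3 a^-1 b^-1) = trace(b^-4)*trace(a) - trace(b^-4 a)  (eliminate a^-1) = y^3*z - x*y^2 - 2*y*z + x
trace(a^-1 b^-1 a^-1) = trace(a^-1 b^-1)*trace(a) - trace(a^-1 b^-1 a)  (eliminate a^-1) = x*z - y
trace(b^-2 a^-1 b^-1 a^-1) = trace(a^-1 b^-1 a^-1 b^-1)*trace(b) - trace(a^-1 b^-1 a^-1)  (eliminate b^-1) = y*z^2 - x*z - y
assemble the triple (trace(r) - 2; trace(r a) - x; trace(r b) - y)

y^2*z^2 - x*y*z - y^2 - z^2; y^3*z - x*y^2 - 2*y*z; y*z^2 - x*z - 2*y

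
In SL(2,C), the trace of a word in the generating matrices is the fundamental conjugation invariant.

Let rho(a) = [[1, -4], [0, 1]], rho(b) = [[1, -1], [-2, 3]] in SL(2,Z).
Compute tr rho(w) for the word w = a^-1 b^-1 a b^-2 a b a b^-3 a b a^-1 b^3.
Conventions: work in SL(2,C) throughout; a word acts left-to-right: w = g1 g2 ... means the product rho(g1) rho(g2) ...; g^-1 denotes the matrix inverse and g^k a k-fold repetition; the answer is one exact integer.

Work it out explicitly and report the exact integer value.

-79110924

rho(a^-1) = [[1, 4], [0, 1]]
... * rho(b^-1) = [[3, 1], [2, 1]]  ->  [[11, 5], [2, 1]]
... * rho(a) = [[1, -4], [0, 1]]  ->  [[11, -39], [2, -7]]
... * rho(b^-1) = [[3, 1], [2, 1]]  ->  [[-45, -28], [-8, -5]]
... * rho(b^-1) = [[3, 1], [2, 1]]  ->  [[-191, -73], [-34, -13]]
... * rho(a) = [[1, -4], [0, 1]]  ->  [[-191, 691], [-34, 123]]
... * rho(b) = [[1, -1], [-2, 3]]  ->  [[-1573, 2264], [-280, 403]]
... * rho(a) = [[1, -4], [0, 1]]  ->  [[-1573, 8556], [-280, 1523]]
... * rho(b^-1) = [[3, 1], [2, 1]]  ->  [[12393, 6983], [2206, 1243]]
... * rho(b^-1) = [[3, 1], [2, 1]]  ->  [[51145, 19376], [9104, 3449]]
... * rho(b^-1) = [[3, 1], [2, 1]]  ->  [[192187, 70521], [34210, 12553]]
... * rho(a) = [[1, -4], [0, 1]]  ->  [[192187, -698227], [34210, -124287]]
... * rho(b) = [[1, -1], [-2, 3]]  ->  [[1588641, -2286868], [282784, -407071]]
... * rho(a^-1) = [[1, 4], [0, 1]]  ->  [[1588641, 4067696], [282784, 724065]]
... * rho(b) = [[1, -1], [-2, 3]]  ->  [[-6546751, 10614447], [-1165346, 1889411]]
... * rho(b) = [[1, -1], [-2, 3]]  ->  [[-27775645, 38390092], [-4944168, 6833579]]
... * rho(b) = [[1, -1], [-2, 3]]  ->  [[-104555829, 142945921], [-18611326, 25444905]]
tr = -104555829 + 25444905 = -79110924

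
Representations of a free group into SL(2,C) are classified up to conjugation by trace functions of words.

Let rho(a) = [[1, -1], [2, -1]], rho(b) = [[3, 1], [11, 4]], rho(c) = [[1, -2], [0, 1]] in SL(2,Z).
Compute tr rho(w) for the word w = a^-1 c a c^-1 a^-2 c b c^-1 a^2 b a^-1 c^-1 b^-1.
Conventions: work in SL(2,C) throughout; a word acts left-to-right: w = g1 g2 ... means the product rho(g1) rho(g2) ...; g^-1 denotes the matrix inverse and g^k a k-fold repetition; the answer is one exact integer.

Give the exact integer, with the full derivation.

-2114

rho(a^-1) = [[-1, 1], [-2, 1]]
... * rho(c) = [[1, -2], [0, 1]]  ->  [[-1, 3], [-2, 5]]
... * rho(a) = [[1, -1], [2, -1]]  ->  [[5, -2], [8, -3]]
... * rho(c^-1) = [[1, 2], [0, 1]]  ->  [[5, 8], [8, 13]]
... * rho(a^-1) = [[-1, 1], [-2, 1]]  ->  [[-21, 13], [-34, 21]]
... * rho(a^-1) = [[-1, 1], [-2, 1]]  ->  [[-5, -8], [-8, -13]]
... * rho(c) = [[1, -2], [0, 1]]  ->  [[-5, 2], [-8, 3]]
... * rho(b) = [[3, 1], [11, 4]]  ->  [[7, 3], [9, 4]]
... * rho(c^-1) = [[1, 2], [0, 1]]  ->  [[7, 17], [9, 22]]
... * rho(a) = [[1, -1], [2, -1]]  ->  [[41, -24], [53, -31]]
... * rho(a) = [[1, -1], [2, -1]]  ->  [[-7, -17], [-9, -22]]
... * rho(b) = [[3, 1], [11, 4]]  ->  [[-208, -75], [-269, -97]]
... * rho(a^-1) = [[-1, 1], [-2, 1]]  ->  [[358, -283], [463, -366]]
... * rho(c^-1) = [[1, 2], [0, 1]]  ->  [[358, 433], [463, 560]]
... * rho(b^-1) = [[4, -1], [-11, 3]]  ->  [[-3331, 941], [-4308, 1217]]
tr = -3331 + 1217 = -2114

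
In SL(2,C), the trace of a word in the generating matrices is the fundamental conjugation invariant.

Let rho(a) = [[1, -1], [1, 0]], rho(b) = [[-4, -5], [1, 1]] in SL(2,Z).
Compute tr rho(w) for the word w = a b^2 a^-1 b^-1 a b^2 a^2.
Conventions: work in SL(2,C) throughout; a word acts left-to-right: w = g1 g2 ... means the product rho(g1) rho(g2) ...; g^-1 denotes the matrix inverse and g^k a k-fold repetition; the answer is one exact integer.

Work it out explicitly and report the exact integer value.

rho(a) = [[1, -1], [1, 0]]
... * rho(b) = [[-4, -5], [1, 1]]  ->  [[-5, -6], [-4, -5]]
... * rho(b) = [[-4, -5], [1, 1]]  ->  [[14, 19], [11, 15]]
... * rho(a^-1) = [[0, 1], [-1, 1]]  ->  [[-19, 33], [-15, 26]]
... * rho(b^-1) = [[1, 5], [-1, -4]]  ->  [[-52, -227], [-41, -179]]
... * rho(a) = [[1, -1], [1, 0]]  ->  [[-279, 52], [-220, 41]]
... * rho(b) = [[-4, -5], [1, 1]]  ->  [[1168, 1447], [921, 1141]]
... * rho(b) = [[-4, -5], [1, 1]]  ->  [[-3225, -4393], [-2543, -3464]]
... * rho(a) = [[1, -1], [1, 0]]  ->  [[-7618, 3225], [-6007, 2543]]
... * rho(a) = [[1, -1], [1, 0]]  ->  [[-4393, 7618], [-3464, 6007]]
tr = -4393 + 6007 = 1614

1614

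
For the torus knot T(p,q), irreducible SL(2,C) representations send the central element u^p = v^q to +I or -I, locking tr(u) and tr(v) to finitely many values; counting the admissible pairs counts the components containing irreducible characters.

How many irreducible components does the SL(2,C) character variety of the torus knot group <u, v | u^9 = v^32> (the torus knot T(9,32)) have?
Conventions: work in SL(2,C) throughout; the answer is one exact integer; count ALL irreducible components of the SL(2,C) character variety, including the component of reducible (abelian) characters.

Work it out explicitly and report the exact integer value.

125

For T(9,32): irreducibility forces the central element u^9 = v^32 to one of +I, -I.
So on each irreducible component the traces are pinned: tr(u) = 2*cos(pi*alpha/9) with 1 <= alpha <= 8, tr(v) = 2*cos(pi*beta/32) with 1 <= beta <= 31.
Consistency of u^9 = (-1)^alpha I with v^32 = (-1)^beta I forces alpha = beta (mod 2).
Counting: 4 odd alphas x 16 odd betas + 4 even alphas x 15 even betas = 64 + 60 = 124.
That is 124 components of irreducible characters, and with the reducible (abelian) component the total is 125.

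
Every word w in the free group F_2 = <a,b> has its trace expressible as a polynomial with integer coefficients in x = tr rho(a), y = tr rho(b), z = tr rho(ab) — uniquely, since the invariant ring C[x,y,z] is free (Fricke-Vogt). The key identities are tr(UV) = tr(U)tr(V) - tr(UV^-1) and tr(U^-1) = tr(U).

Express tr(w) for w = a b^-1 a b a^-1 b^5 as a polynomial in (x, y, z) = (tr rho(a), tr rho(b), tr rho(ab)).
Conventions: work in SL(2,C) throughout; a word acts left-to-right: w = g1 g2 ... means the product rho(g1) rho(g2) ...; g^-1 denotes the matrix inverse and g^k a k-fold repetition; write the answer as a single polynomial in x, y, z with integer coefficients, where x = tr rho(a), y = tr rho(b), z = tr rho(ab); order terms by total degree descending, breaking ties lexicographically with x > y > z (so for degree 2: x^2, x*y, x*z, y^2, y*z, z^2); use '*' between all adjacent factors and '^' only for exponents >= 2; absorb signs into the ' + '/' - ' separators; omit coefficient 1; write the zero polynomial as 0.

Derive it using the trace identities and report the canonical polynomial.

tr(a b^2) = tr(b)*tr(a b) - tr(a) = y*z - x
apply: tr(b^3 a) = tr(b)*tr(a b^2) - tr(a b) = y^2*z - x*y - z
tr(b^2) = tr(b)*tr(b) - tr(1) = y^2 - 2
apply: tr(b^3) = tr(b)*tr(b^2) - tr(b) = y^3 - 3*y
use: tr(b a^2 b^2) = tr(a)*tr(b^3 a) - tr(b^3) = x*y^2*z - x^2*y - y^3 - x*z + 3*y
tr(b a^2 b) = tr(a)*tr(b^2 a) - tr(b^2) = x*y*z - x^2 - y^2 + 2
tr(a^2 b^4) = tr(b)*tr(b a^2 b^2) - tr(b a^2 b) = x*y^3*z - x^2*y^2 - y^4 - 2*x*y*z + x^2 + 4*y^2 - 2
use: tr(b^4 a^2 b) = tr(b)*tr(a^2 b^4) - tr(a^2 b^3) = x*y^4*z - x^2*y^3 - y^5 - 3*x*y^2*z + 2*x^2*y + 5*y^3 + x*z - 5*y
use: tr(a b^6 a) = tr(b)*tr(b^4 a^2 b) - tr(b^4 a^2) = x*y^5*z - x^2*y^4 - y^6 - 4*x*y^3*z + 3*x^2*y^2 + 6*y^4 + 3*x*y*z - x^2 - 9*y^2 + 2
tr(a b a b) = tr(a b)*tr(a b) - tr(1)   [split at repeated a] = z^2 - 2
tr(a b a) = tr(a)*tr(b a) - tr(b) = x*z - y
tr(a b a b^2) = tr(b)*tr(a b a b) - tr(a b a) = y*z^2 - x*z - y
tr(b a b a b^2) = tr(b)*tr(a b a b^2) - tr(a b a b) = y^2*z^2 - x*y*z - y^2 - z^2 + 2
apply: tr(a b a b^4) = tr(b)*tr(b a b a b^2) - tr(b a b a b) = y^3*z^2 - x*y^2*z - y^3 - 2*y*z^2 + x*z + 3*y
apply: tr(a b a b^5) = tr(b)*tr(a b a b^4) - tr(a b a b^3) = y^4*z^2 - x*y^3*z - y^4 - 3*y^2*z^2 + 2*x*y*z + 4*y^2 + z^2 - 2
tr(a b^6 a b) = tr(b)*tr(a b a b^5) - tr(a b a b^4) = y^5*z^2 - x*y^4*z - y^5 - 4*y^3*z^2 + 3*x*y^2*z + 5*y^3 + 3*y*z^2 - x*z - 5*y
apply: tr(b^5 a b^-1 a b) = tr(a b^6 a)*tr(b) - tr(a b^6 a b) = x*y^6*z - x^2*y^5 - y^7 - y^5*z^2 - 3*x*y^4*z + 3*x^2*y^3 + 7*y^5 + 4*y^3*z^2 - x^2*y - 14*y^3 - 3*y*z^2 + x*z + 7*y
tr(a b^4) = tr(b)*tr(b a b^2) - tr(b a b) = y^3*z - x*y^2 - 2*y*z + x
use: tr(b a b^4) = tr(b)*tr(a b^4) - tr(a b^3) = y^4*z - x*y^3 - 3*y^2*z + 2*x*y + z
tr(b a b^5) = tr(b)*tr(b a b^4) - tr(b a b^3) = y^5*z - x*y^4 - 4*y^3*z + 3*x*y^2 + 3*y*z - x
apply: tr(a b a b^5 a) = tr(a)*tr(b a b^5 a) - tr(b a b^5) = x*y^4*z^2 - x^2*y^3*z - y^5*z - 3*x*y^2*z^2 + 2*x^2*y*z + 4*y^3*z + x*y^2 + x*z^2 - 3*y*z - x
tr(a b a b a b) = tr(b a)*tr(b a b a) - tr(b^-1 a^-1)   [split at repeated b] = z^3 - 3*z
apply: tr(a b a b a) = tr(a)*tr(b a b a) - tr(b a b) = x*z^2 - y*z - x
apply: tr(a b a b a b^2) = tr(b)*tr(a b a b a b) - tr(a b a b a) = y*z^3 - x*z^2 - 2*y*z + x
apply: tr(b a b a b a b^2) = tr(b)*tr(a b a b a b^2) - tr(a b a b a b) = y^2*z^3 - x*y*z^2 - 2*y^2*z - z^3 + x*y + 3*z
use: tr(b a b a b a b^3) = tr(b)*tr(b a b a b a b^2) - tr(b a b a b a b) = y^3*z^3 - x*y^2*z^2 - 2*y^3*z - 2*y*z^3 + x*y^2 + x*z^2 + 5*y*z - x
tr(a b a b^5 a b) = tr(b)*tr(b a b a b a b^3) - tr(b a b a b a b^2) = y^4*z^3 - x*y^3*z^2 - 2*y^4*z - 3*y^2*z^3 + x*y^3 + 2*x*y*z^2 + 7*y^2*z + z^3 - 2*x*y - 3*z
apply: tr(b^5 a b^-1 a b a) = tr(a b a b^5 a)*tr(b) - tr(a b a b^5 a b) = x*y^5*z^2 - x^2*y^4*z - y^6*z - y^4*z^3 - 2*x*y^3*z^2 + 2*x^2*y^2*z + 6*y^4*z + 3*y^2*z^3 - x*y*z^2 - 10*y^2*z - z^3 + x*y + 3*z
apply: tr(a b^-1 a b a^-1 b^5) = tr(b^5 a b^-1 a b)*tr(a) - tr(b^5 a b^-1 a b a) = x^2*y^6*z - x^3*y^5 - x*y^7 - 2*x*y^5*z^2 - 2*x^2*y^4*z + y^6*z + y^4*z^3 + 3*x^3*y^3 + 7*x*y^5 + 6*x*y^3*z^2 - 2*x^2*y^2*z - 6*y^4*z - 3*y^2*z^3 - x^3*y - 14*x*y^3 - 2*x*y*z^2 + x^2*z + 10*y^2*z + z^3 + 6*x*y - 3*z

x^2*y^6*z - x^3*y^5 - x*y^7 - 2*x*y^5*z^2 - 2*x^2*y^4*z + y^6*z + y^4*z^3 + 3*x^3*y^3 + 7*x*y^5 + 6*x*y^3*z^2 - 2*x^2*y^2*z - 6*y^4*z - 3*y^2*z^3 - x^3*y - 14*x*y^3 - 2*x*y*z^2 + x^2*z + 10*y^2*z + z^3 + 6*x*y - 3*z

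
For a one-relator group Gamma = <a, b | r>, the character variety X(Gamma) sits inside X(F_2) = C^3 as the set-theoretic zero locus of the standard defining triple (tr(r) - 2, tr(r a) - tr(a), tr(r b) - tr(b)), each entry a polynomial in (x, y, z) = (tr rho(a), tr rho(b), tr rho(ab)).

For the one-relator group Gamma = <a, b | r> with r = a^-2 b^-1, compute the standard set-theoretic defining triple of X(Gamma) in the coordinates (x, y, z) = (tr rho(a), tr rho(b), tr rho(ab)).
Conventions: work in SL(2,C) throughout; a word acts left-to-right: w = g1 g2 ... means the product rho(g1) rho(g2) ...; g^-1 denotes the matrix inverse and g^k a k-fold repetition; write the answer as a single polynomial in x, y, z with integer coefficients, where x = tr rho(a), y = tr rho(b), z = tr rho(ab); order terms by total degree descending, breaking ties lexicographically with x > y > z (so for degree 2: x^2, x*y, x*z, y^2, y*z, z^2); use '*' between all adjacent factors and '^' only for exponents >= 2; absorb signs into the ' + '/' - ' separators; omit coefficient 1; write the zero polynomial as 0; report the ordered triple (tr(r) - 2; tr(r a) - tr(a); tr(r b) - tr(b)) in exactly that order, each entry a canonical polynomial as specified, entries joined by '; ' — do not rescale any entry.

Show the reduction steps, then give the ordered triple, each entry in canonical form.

x*z - y - 2; -x + z; x^2 - y - 2

trace(a^-1) = trace(a) = x
trace(a^-2) = trace(a^-1)*trace(a) - trace(1) = x^2 - 2
trace(b a^-1) = trace(b)*trace(a) - trace(b a) = x*y - z
trace(a^-2 b) = trace(b a^-1)*trace(a) - trace(b) = x^2*y - x*z - y
trace(a^-2 b^-1) = trace(a^-2)*trace(b) - trace(a^-2 b) = x*z - y
assemble the triple (trace(r) - 2; trace(r a) - x; trace(r b) - y)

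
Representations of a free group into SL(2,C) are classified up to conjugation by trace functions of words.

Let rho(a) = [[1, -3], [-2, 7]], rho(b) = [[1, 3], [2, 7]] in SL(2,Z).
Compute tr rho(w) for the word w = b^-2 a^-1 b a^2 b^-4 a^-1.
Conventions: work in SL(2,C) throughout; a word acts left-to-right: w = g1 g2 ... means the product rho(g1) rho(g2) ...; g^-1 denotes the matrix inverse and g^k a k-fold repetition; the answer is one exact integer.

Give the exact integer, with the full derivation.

-1014326488

rho(b^-1) = [[7, -3], [-2, 1]]
... * rho(b^-1) = [[7, -3], [-2, 1]]  ->  [[55, -24], [-16, 7]]
... * rho(a^-1) = [[7, 3], [2, 1]]  ->  [[337, 141], [-98, -41]]
... * rho(b) = [[1, 3], [2, 7]]  ->  [[619, 1998], [-180, -581]]
... * rho(a) = [[1, -3], [-2, 7]]  ->  [[-3377, 12129], [982, -3527]]
... * rho(a) = [[1, -3], [-2, 7]]  ->  [[-27635, 95034], [8036, -27635]]
... * rho(b^-1) = [[7, -3], [-2, 1]]  ->  [[-383513, 177939], [111522, -51743]]
... * rho(b^-1) = [[7, -3], [-2, 1]]  ->  [[-3040469, 1328478], [884140, -386309]]
... * rho(b^-1) = [[7, -3], [-2, 1]]  ->  [[-23940239, 10449885], [6961598, -3038729]]
... * rho(b^-1) = [[7, -3], [-2, 1]]  ->  [[-188481443, 82270602], [54808644, -23923523]]
... * rho(a^-1) = [[7, 3], [2, 1]]  ->  [[-1154828897, -483173727], [335813462, 140502409]]
tr = -1154828897 + 140502409 = -1014326488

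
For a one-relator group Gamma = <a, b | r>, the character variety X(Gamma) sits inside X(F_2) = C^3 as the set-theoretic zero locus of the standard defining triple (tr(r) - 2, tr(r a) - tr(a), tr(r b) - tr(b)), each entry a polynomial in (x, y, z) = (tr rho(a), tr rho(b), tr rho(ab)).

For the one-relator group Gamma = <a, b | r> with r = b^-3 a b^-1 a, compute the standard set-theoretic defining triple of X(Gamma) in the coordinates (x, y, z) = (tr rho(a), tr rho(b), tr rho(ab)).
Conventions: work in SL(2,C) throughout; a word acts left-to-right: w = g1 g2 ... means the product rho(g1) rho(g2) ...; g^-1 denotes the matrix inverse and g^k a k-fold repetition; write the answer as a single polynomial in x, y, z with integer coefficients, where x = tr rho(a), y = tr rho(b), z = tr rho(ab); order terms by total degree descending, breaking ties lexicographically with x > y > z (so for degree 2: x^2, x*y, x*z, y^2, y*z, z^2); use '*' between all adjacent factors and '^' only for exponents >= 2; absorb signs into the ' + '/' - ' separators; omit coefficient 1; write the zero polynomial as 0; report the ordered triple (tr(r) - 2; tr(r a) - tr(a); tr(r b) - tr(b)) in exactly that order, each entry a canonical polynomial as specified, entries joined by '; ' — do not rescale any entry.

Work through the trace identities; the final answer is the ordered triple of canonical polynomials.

x^2*y^4 - 2*x*y^3*z - 2*x^2*y^2 + y^2*z^2 + 3*x*y*z - y^2 - z^2; x^3*y^4 - 2*x^2*y^3*z - 2*x^3*y^2 - x*y^4 + x*y^2*z^2 + 3*x^2*y*z + y^3*z + 2*x*y^2 - x*z^2 - 2*y*z; x^2*y^3 - 2*x*y^2*z - x^2*y + y*z^2 + x*z - 2*y

apply: tr(a^2) = tr(a) tr(a) - tr(1)   [square of a] = x^2 - 2
tr(a^2 b) = tr(a) tr(b a) - tr(b)   [square of a] = x*z - y
tr(a^2 b^-1) = tr(a^2) tr(b) - tr(a^2 b)   [inverse elimination on b] = x^2*y - x*z - y
apply: tr(b^-2 a^2) = tr(a^2 b^-1) tr(b) - tr(a^2)   [inverse elimination on b] = x^2*y^2 - x*y*z - x^2 - y^2 + 2
tr(a b^-3 a) = tr(b^-2 a^2) tr(b) - tr(b^-2 a^2 b)   [inverse elimination on b] = x^2*y^3 - x*y^2*z - 2*x^2*y - y^3 + x*z + 3*y
apply: tr(a b a b) = tr(b a) tr(b a) - tr(1)   [split at a repeated b] = z^2 - 2
tr(b^-1 a b a) = tr(a b a) tr(b) - tr(a b a b)   [inverse elimination on b] = x*y*z - y^2 - z^2 + 2
tr(b^-1 a b a b^-1) = tr(b^-1 a b a) tr(b) - tr(b^-1 a b a b)   [inverse elimination on b] = x*y^2*z - y^3 - y*z^2 - x*z + 3*y
tr(a b^-3 a b) = tr(b^-1 a b a b^-1) tr(b) - tr(b^-1 a b a)   [inverse elimination on b] = x*y^3*z - y^4 - y^2*z^2 - 2*x*y*z + 4*y^2 + z^2 - 2
apply: tr(b^-3 a b^-1 a) = tr(a b^-3 a) tr(b) - tr(a b^-3 a b)   [inverse elimination on b] = x^2*y^4 - 2*x*y^3*z - 2*x^2*y^2 + y^2*z^2 + 3*x*y*z - y^2 - z^2 + 2
tr(a^3) = tr(a) tr(a^2) - tr(a)  (reduce the a square) = x^3 - 3*x
apply: tr(a^3 b) = tr(a) tr(b a^2) - tr(b a)  (reduce the a square) = x^2*z - x*y - z
tr(a^2 b^-1 a) = tr(a^3) tr(b) - tr(a^3 b)  (eliminate b^-1) = x^3*y - x^2*z - 2*x*y + z
use: tr(b a b) = tr(b) tr(a b) - tr(a)  (reduce the b square) = y*z - x
tr(a b a^2 b) = tr(a) tr(b a b a) - tr(b a b)  (reduce the a square) = x*z^2 - y*z - x
tr(a^2 b^-1 a b) = tr(a b a^2) tr(b) - tr(a b a^2 b)  (eliminate b^-1) = x^2*y*z - x*y^2 - x*z^2 + x
use: tr(b^-1 a b^-1 a^2) = tr(a^2 b^-1 a) tr(b) - tr(a^2 b^-1 a b)  (eliminate b^-1) = x^3*y^2 - 2*x^2*y*z - x*y^2 + x*z^2 + y*z - x
tr(b^-2 a b^-1 a^2) = tr(b^-1 a b^-1 a^2) tr(b) - tr(b^-1 a b^-1 a^2 b)  (eliminate b^-1) = x^3*y^3 - 2*x^2*y^2*z - x^3*y - x*y^3 + x*y*z^2 + x^2*z + y^2*z + x*y - z
use: tr(b^-3 a b^-1 a^2) = tr(b^-2 a b^-1 a^2) tr(b) - tr(b^-2 a b^-1 a^2 b)  (eliminate b^-1) = x^3*y^4 - 2*x^2*y^3*z - 2*x^3*y^2 - x*y^4 + x*y^2*z^2 + 3*x^2*y*z + y^3*z + 2*x*y^2 - x*z^2 - 2*y*z + x
apply: tr(b^-2 a b^-1 a) = tr(a b^-2 a) tr(b) - tr(a b^-2 a b) = x^2*y^3 - 2*x*y^2*z - x^2*y + y*z^2 + x*z - y
assemble the triple (tr(r) - 2; tr(r a) - x; tr(r b) - y)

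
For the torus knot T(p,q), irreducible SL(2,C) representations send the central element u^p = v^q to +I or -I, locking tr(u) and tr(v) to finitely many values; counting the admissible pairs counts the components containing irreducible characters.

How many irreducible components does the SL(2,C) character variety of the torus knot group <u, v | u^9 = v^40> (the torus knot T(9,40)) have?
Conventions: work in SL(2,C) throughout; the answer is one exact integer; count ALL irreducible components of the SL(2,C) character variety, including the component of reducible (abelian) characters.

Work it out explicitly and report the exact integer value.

157

In the torus knot group T(9,40), u^9 = v^40 is central, so an irreducible representation sends it to +I or -I (Schur).
On an irreducible component, tr(u) is locked at 2*cos(pi*alpha/9) for some alpha in 1..8, and tr(v) at 2*cos(pi*beta/40) for some beta in 1..39.
The two central values (-1)^alpha I and (-1)^beta I must be the same matrix, so alpha and beta share a parity.
Enumerate parity-matched pairs: 4*20 odd-odd plus 4*19 even-even gives 156.
Total: 156 irreducible-character components + 1 reducible (abelian) component = 157.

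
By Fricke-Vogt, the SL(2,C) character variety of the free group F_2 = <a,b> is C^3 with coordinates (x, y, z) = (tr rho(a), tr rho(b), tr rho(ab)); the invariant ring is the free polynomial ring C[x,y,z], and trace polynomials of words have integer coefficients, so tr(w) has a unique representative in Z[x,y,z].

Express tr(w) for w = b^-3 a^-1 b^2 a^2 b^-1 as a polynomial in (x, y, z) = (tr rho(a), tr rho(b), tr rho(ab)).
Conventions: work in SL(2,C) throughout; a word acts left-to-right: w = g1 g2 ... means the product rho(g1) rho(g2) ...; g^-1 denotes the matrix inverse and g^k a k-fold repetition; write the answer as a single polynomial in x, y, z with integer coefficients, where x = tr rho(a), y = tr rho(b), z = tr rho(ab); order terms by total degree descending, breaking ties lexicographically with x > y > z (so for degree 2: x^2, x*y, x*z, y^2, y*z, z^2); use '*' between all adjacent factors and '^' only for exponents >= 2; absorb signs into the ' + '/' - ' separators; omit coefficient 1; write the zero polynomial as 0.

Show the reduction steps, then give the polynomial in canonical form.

-x^2*y^5*z + x^3*y^4 + x*y^6 + x*y^4*z^2 + 2*x^2*y^3*z - 2*x^3*y^2 - 6*x*y^4 - 2*x*y^2*z^2 + 9*x*y^2 - y*z - x

apply: trace(a^2) = trace(a) trace(a) - trace(1)  (reduce the a square) = x^2 - 2
use: trace(a^2 b) = trace(a) trace(b a) - trace(b)  (reduce the a square) = x*z - y
trace(a^2 b^-1) = trace(a^2) trace(b) - trace(a^2 b)  (eliminate b^-1) = x^2*y - x*z - y
apply: trace(a^2 b^-2) = trace(a^2 b^-1) trace(b) - trace(a^2)  (eliminate b^-1) = x^2*y^2 - x*y*z - x^2 - y^2 + 2
trace(a b^2 a) = trace(b) trace(a^2 b) - trace(a^2)  (reduce the b square) = x*y*z - x^2 - y^2 + 2
apply: trace(a b^2) = trace(b) trace(a b) - trace(a)  (reduce the b square) = y*z - x
apply: trace(a b^2 a^2) = trace(a) trace(a b^2 a) - trace(a b^2)  (reduce the a square) = x^2*y*z - x^3 - x*y^2 - y*z + 3*x
apply: trace(b a b a) = trace(a b) trace(a b) - trace(1)  (split on a) = z^2 - 2
use: trace(a^2 b a b) = trace(a) trace(b a b a) - trace(b a b)  (reduce the a square) = x*z^2 - y*z - x
use: trace(a^2 b a) = trace(a) trace(a b a) - trace(a b)  (reduce the a square) = x^2*z - x*y - z
apply: trace(a b^2 a^2 b) = trace(b) trace(a^2 b a b) - trace(a^2 b a)  (reduce the b square) = x*y*z^2 - x^2*z - y^2*z + z
trace(a b^2 a^2 b^-1) = trace(a b^2 a^2) trace(b) - trace(a b^2 a^2 b)  (eliminate b^-1) = x^2*y^2*z - x^3*y - x*y^3 - x*y*z^2 + x^2*z + 3*x*y - z
apply: trace(b^-1 a b^2 a^2 b^-1) = trace(a b^2 a^2 b^-1) trace(b) - trace(a b^2 a^2)  (eliminate b^-1) = x^2*y^3*z - x^3*y^2 - x*y^4 - x*y^2*z^2 + x^3 + 4*x*y^2 - 3*x
apply: trace(b^-3 a b^2 a^2) = trace(b^-1 a b^2 a^2 b^-1) trace(b) - trace(b^-1 a b^2 a^2)  (eliminate b^-1) = x^2*y^4*z - x^3*y^3 - x*y^5 - x*y^3*z^2 - x^2*y^2*z + 2*x^3*y + 5*x*y^3 + x*y*z^2 - x^2*z - 6*x*y + z
trace(b^2 a^2 b^-4 a) = trace(b^-3 a b^2 a^2) trace(b) - trace(b^-3 a b^2 a^2 b)  (eliminate b^-1) = x^2*y^5*z - x^3*y^4 - x*y^6 - x*y^4*z^2 - 2*x^2*y^3*z + 3*x^3*y^2 + 6*x*y^4 + 2*x*y^2*z^2 - x^2*y*z - x^3 - 10*x*y^2 + y*z + 3*x
use: trace(b^-3 a^-1 b^2 a^2 b^-1) = trace(b^2 a^2 b^-4) trace(a) - trace(b^2 a^2 b^-4 a)  (eliminate a^-1) = -x^2*y^5*z + x^3*y^4 + x*y^6 + x*y^4*z^2 + 2*x^2*y^3*z - 2*x^3*y^2 - 6*x*y^4 - 2*x*y^2*z^2 + 9*x*y^2 - y*z - x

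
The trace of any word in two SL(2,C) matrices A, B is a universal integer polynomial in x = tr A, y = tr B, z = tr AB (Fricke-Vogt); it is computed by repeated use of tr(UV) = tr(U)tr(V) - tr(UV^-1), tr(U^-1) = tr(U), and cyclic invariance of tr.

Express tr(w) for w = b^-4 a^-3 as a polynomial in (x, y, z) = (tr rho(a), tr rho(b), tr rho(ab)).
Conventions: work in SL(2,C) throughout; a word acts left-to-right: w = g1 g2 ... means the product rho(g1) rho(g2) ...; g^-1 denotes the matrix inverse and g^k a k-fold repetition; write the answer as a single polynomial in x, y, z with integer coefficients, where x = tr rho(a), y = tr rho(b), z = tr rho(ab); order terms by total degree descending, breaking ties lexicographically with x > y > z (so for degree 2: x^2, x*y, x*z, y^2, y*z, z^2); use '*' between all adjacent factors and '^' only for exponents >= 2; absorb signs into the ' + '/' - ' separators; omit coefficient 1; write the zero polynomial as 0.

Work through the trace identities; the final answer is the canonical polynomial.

x^2*y^3*z - x^3*y^2 - x*y^4 - 2*x^2*y*z - y^3*z + x^3 + 5*x*y^2 + 2*y*z - 3*x

trace(b^-1) = trace(b) = y
use: trace(b^-1 a) = trace(a)*trace(b) - trace(a b) = x*y - z
use: trace(a^-1 b^-1) = trace(b^-1)*trace(a) - trace(b^-1 a) = z
trace(b^-1 a^-1 b^-1) = trace(a^-1 b^-1)*trace(b) - trace(a^-1) = y*z - x
trace(b^-3 a^-1) = trace(b^-1 a^-1 b^-1)*trace(b) - trace(b^-1 a^-1) = y^2*z - x*y - z
use: trace(b^-2) = trace(b^-1)*trace(b) - trace(1) = y^2 - 2
apply: trace(b^-3) = trace(b^-2)*trace(b) - trace(b^-1) = y^3 - 3*y
trace(b^-3 a^-2) = trace(b^-3 a^-1)*trace(a) - trace(b^-3) = x*y^2*z - x^2*y - y^3 - x*z + 3*y
use: trace(b^-1 a^-3 b^-2) = trace(b^-3 a^-2)*trace(a) - trace(b^-3 a^-1) = x^2*y^2*z - x^3*y - x*y^3 - x^2*z - y^2*z + 4*x*y + z
trace(a^-2 b^-1) = trace(b^-1 a^-1)*trace(a) - trace(b^-1) = x*z - y
trace(a^-2) = trace(a^-1)*trace(a) - trace(1) = x^2 - 2
trace(a^-1 b^-2 a^-1) = trace(a^-2 b^-1)*trace(b) - trace(a^-2) = x*y*z - x^2 - y^2 + 2
trace(b^-1 a^-3 b^-1) = trace(a^-1 b^-2 a^-1)*trace(a) - trace(a^-1 b^-2) = x^2*y*z - x^3 - x*y^2 - y*z + 3*x
apply: trace(b^-4 a^-3) = trace(b^-1 a^-3 b^-2)*trace(b) - trace(b^-1 a^-3 b^-1) = x^2*y^3*z - x^3*y^2 - x*y^4 - 2*x^2*y*z - y^3*z + x^3 + 5*x*y^2 + 2*y*z - 3*x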